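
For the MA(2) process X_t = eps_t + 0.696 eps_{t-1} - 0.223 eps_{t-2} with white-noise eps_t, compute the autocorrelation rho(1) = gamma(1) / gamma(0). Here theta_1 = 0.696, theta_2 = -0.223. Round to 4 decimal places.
\rho(1) = 0.3525

For an MA(q) process with theta_0 = 1, the autocovariance is
  gamma(k) = sigma^2 * sum_{i=0..q-k} theta_i * theta_{i+k},
and rho(k) = gamma(k) / gamma(0). Sigma^2 cancels.
  numerator   = (1)*(0.696) + (0.696)*(-0.223) = 0.540792.
  denominator = (1)^2 + (0.696)^2 + (-0.223)^2 = 1.534145.
  rho(1) = 0.540792 / 1.534145 = 0.3525.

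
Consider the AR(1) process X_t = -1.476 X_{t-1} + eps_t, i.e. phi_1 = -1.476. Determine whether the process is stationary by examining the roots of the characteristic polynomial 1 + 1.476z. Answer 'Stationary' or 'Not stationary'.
\text{Not stationary}

The AR(p) characteristic polynomial is P(z) = 1 + 1.476z.
Stationarity requires all roots to lie outside the unit circle, i.e. |z| > 1 for every root.
This is linear in z: 1 + (1.476) z = 0  =>  z = -1/(1.476) = -0.677507,  |z| = 0.677507.
Moduli of all roots: 0.6775.
All moduli strictly greater than 1? No.
Verdict: Not stationary.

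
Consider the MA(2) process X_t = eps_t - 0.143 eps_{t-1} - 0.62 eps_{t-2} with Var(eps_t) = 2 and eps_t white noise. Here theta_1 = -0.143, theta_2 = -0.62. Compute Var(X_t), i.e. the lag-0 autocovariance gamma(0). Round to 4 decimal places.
\gamma(0) = 2.8097

For an MA(q) process X_t = eps_t + sum_i theta_i eps_{t-i} with
Var(eps_t) = sigma^2, the variance is
  gamma(0) = sigma^2 * (1 + sum_i theta_i^2).
  sum_i theta_i^2 = (-0.143)^2 + (-0.62)^2 = 0.020449 + 0.3844 = 0.404849.
  gamma(0) = 2 * (1 + 0.404849) = 2 * 1.404849 = 2.809698, which rounds to 2.8097.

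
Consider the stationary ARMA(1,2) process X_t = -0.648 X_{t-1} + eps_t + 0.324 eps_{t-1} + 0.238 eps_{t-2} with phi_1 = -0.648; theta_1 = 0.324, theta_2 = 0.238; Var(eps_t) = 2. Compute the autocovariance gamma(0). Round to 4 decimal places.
\gamma(0) = 2.9018

Multiply the model equation by X_{t-k} and take expectations. With theta_0 = psi_0 = 1 and psi_j the MA(infinity) weights, this gives
  gamma(k) - sum_i phi_i gamma(k-i) = c_k,
  c_k = sigma^2 * sum_{j=k..q} theta_j psi_{j-k}   (c_k = 0 for k > q),
using gamma(-m) = gamma(m).
psi-weights needed (psi_j = theta_j + sum_i phi_i psi_{j-i}):
  psi_1 = theta_1 + phi_1 = 0.324 + (-0.648) = -0.324
  psi_2 = theta_2 + phi_1 psi_1 = 0.238 + (-0.648)(-0.324) = 0.447952
Right-hand sides:
  c_0 = sigma^2 (1 + theta_1 psi_1 + theta_2 psi_2) = 2 * (1 + (0.324)(-0.324) + (0.238)(0.447952)) = 2 * 1.001637 = 2.003273
  c_1 = sigma^2 (theta_1 + theta_2 psi_1) = 2 * (0.324 + (0.238)(-0.324)) = 0.493776
  c_2 = sigma^2 theta_2 = 2 * (0.238) = 0.476
Equations for k = 0 and k = 1 (AR order 1):
  gamma(0) = phi_1 gamma(1) + c_0
  gamma(1) = phi_1 gamma(0) + c_1
Substituting the second into the first: gamma(0) (1 - phi_1^2) = c_0 + phi_1 c_1, so
  gamma(0) = (c_0 + phi_1 c_1) / (1 - phi_1^2) = (2.003273 + (-0.648)(0.493776)) / (1 - (-0.648)^2) = 1.683306 / 0.580096 = 2.901772.
Therefore gamma(0) = 2.9018 (to 4 decimal places).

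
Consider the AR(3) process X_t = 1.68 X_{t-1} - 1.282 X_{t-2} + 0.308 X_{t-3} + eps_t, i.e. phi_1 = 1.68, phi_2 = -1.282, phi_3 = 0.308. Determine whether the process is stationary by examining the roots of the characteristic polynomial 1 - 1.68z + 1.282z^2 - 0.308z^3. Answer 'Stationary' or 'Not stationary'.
\text{Stationary}

The AR(p) characteristic polynomial is P(z) = 1 - 1.68z + 1.282z^2 - 0.308z^3.
Stationarity requires all roots to lie outside the unit circle, i.e. |z| > 1 for every root.
Degree 3: look for a simple real root z0 first, then factor out (1 - z/z0) and solve the remaining quadratic.
Testing z0 = 2.5: P(2.5) = 1 + (-1.68)(2.5) + (1.282)(2.5)^2 + (-0.308)(2.5)^3
  = 1 + (-4.2) + (8.0125) + (-4.8125) = 0.  So z_0 = 2.5 is a root, |z_0| = 2.5.
Divide out the factor (1 - 0.4 z) = (1 - z/z0) (since 1/z0 = 0.4):
  P(z) = (1 - 0.4 z)(1 + (-1.28) z + (0.77) z^2)
  [check: z-coef -1.28 - (0.4) = -1.68; z^2-coef 0.77 - (0.4)(-1.28) = 1.282; z^3-coef -(0.4)(0.77) = -0.308.]
Remaining roots from the quadratic factor 1 + (-1.28) z + (0.77) z^2:
  Set 1 + (-1.28) z + (0.77) z^2 = 0, i.e. a z^2 + b z + c = 0 with a = 0.77, b = -1.28, c = 1.
  Discriminant D = b^2 - 4ac = (-1.28)^2 - 4*(0.77)*1 = 1.6384 - (3.08) = -1.4416.
  D < 0, so the roots are the complex-conjugate pair z = (-b +/- i sqrt(-D)) / (2a) = 0.8312 +/- 0.7797i.
  For a conjugate pair |z|^2 = z * conj(z) = (product of roots) = c/a = 1/(0.77) = 1.298701, so |z| = sqrt(1.298701) = 1.1396 for both roots.
Moduli of all roots: 2.5000, 1.1396, 1.1396.
All moduli strictly greater than 1? Yes.
Verdict: Stationary.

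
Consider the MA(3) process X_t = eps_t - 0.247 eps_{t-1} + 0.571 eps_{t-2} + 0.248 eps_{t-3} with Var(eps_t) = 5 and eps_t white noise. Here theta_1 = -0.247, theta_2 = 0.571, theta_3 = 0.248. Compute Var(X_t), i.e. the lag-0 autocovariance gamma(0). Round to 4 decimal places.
\gamma(0) = 7.2428

For an MA(q) process X_t = eps_t + sum_i theta_i eps_{t-i} with
Var(eps_t) = sigma^2, the variance is
  gamma(0) = sigma^2 * (1 + sum_i theta_i^2).
  sum_i theta_i^2 = (-0.247)^2 + (0.571)^2 + (0.248)^2 = 0.061009 + 0.326041 + 0.061504 = 0.448554.
  gamma(0) = 5 * (1 + 0.448554) = 5 * 1.448554 = 7.24277, which rounds to 7.2428.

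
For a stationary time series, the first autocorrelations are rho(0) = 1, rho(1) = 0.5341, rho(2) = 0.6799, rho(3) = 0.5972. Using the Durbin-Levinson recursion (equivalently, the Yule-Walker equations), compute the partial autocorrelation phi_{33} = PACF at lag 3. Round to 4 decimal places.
\phi_{33} = 0.2811

The PACF at lag k is phi_{kk}, the last component of the solution
to the Yule-Walker system G_k phi = r_k where
  (G_k)_{ij} = rho(|i - j|), (r_k)_i = rho(i), i,j = 1..k.
Equivalently, Durbin-Levinson gives phi_{kk} iteratively:
  phi_{11} = rho(1)
  phi_{kk} = [rho(k) - sum_{j=1..k-1} phi_{k-1,j} rho(k-j)]
            / [1 - sum_{j=1..k-1} phi_{k-1,j} rho(j)],
  phi_{k,j} = phi_{k-1,j} - phi_{kk} phi_{k-1,k-j},  j = 1..k-1.
Step k = 1:
  phi_11 = rho(1) = 0.5341.
Step k = 2:
  phi_22 = [rho(2) - phi_11 rho(1)] / [1 - phi_11 rho(1)] = [0.6799 - (0.5341)(0.5341)] / [1 - (0.5341)(0.5341)]
         = 0.39463719 / 0.71473719 = 0.552143.
  Update: phi_21 = phi_11 - phi_22 phi_11 = 0.5341 - (0.552143)(0.5341) = 0.2392.
Step k = 3:
  phi_33 = [rho(3) - phi_21 rho(2) - phi_22 rho(1)] / [1 - phi_21 rho(1) - phi_22 rho(2)]
    numerator   = 0.5972 - (0.2392)(0.6799) - (0.552143)(0.5341) = 0.13966804
    denominator = 1 - (0.2392)(0.5341) - (0.552143)(0.6799) = 0.496841
  phi_33 = 0.13966804 / 0.496841 = 0.2811.
Therefore phi_{33} = 0.2811.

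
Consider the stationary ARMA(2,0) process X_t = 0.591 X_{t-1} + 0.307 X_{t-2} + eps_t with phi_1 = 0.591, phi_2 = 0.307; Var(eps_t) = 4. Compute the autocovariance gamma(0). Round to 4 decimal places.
\gamma(0) = 16.1939

Multiply the model equation by X_{t-k} and take expectations. With theta_0 = psi_0 = 1 and psi_j the MA(infinity) weights, this gives
  gamma(k) - sum_i phi_i gamma(k-i) = c_k,
  c_k = sigma^2 * sum_{j=k..q} theta_j psi_{j-k}   (c_k = 0 for k > q),
using gamma(-m) = gamma(m).
Pure AR (q = 0): c_0 = sigma^2 = 4, c_k = 0 for k >= 1.
Equations for k = 0, 1, 2 (AR order 2, c_2 = 0):
  (E0) gamma(0) = phi_1 gamma(1) + phi_2 gamma(2) + c_0
  (E1) gamma(1) = phi_1 gamma(0) + phi_2 gamma(1) + c_1
  (E2) gamma(2) = phi_1 gamma(1) + phi_2 gamma(0)
From (E1): gamma(1) = A gamma(0) + B with
  A = phi_1 / (1 - phi_2) = 0.591 / 0.693 = 0.852814,   B = c_1 / (1 - phi_2) = 0 / 0.693 = 0.
Insert (E2) into (E0): gamma(0) (1 - phi_2^2) = phi_1 (1 + phi_2) gamma(1) + c_0.
  phi_1 (1 + phi_2) = (0.591)(1.307) = 0.772437,   1 - phi_2^2 = 0.905751.
Replace gamma(1) by A gamma(0) + B and collect gamma(0):
  gamma(0) [0.905751 - (0.772437)(0.852814)] = c_0 = 4
  gamma(0) * 0.247006 = 4
  gamma(0) = 4 / 0.247006 = 16.193937.
Therefore gamma(0) = 16.1939 (to 4 decimal places).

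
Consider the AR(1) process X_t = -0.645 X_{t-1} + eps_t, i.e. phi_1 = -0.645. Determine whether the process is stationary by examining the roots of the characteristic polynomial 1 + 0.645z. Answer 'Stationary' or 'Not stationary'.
\text{Stationary}

The AR(p) characteristic polynomial is P(z) = 1 + 0.645z.
Stationarity requires all roots to lie outside the unit circle, i.e. |z| > 1 for every root.
This is linear in z: 1 + (0.645) z = 0  =>  z = -1/(0.645) = -1.550388,  |z| = 1.550388.
Moduli of all roots: 1.5504.
All moduli strictly greater than 1? Yes.
Verdict: Stationary.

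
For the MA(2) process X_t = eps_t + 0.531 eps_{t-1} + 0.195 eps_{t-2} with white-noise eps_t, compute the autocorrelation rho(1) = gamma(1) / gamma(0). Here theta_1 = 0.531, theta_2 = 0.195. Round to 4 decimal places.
\rho(1) = 0.4807

For an MA(q) process with theta_0 = 1, the autocovariance is
  gamma(k) = sigma^2 * sum_{i=0..q-k} theta_i * theta_{i+k},
and rho(k) = gamma(k) / gamma(0). Sigma^2 cancels.
  numerator   = (1)*(0.531) + (0.531)*(0.195) = 0.634545.
  denominator = (1)^2 + (0.531)^2 + (0.195)^2 = 1.319986.
  rho(1) = 0.634545 / 1.319986 = 0.4807.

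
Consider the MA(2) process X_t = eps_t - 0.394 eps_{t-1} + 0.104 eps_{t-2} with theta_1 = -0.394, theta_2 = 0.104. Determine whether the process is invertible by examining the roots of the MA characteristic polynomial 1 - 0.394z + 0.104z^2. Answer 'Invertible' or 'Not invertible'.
\text{Invertible}

The MA(q) characteristic polynomial is P(z) = 1 - 0.394z + 0.104z^2.
Invertibility requires all roots to lie outside the unit circle, i.e. |z| > 1 for every root.
Set 1 + (-0.394) z + (0.104) z^2 = 0, i.e. a z^2 + b z + c = 0 with a = 0.104, b = -0.394, c = 1.
Discriminant D = b^2 - 4ac = (-0.394)^2 - 4*(0.104)*1 = 0.155236 - (0.416) = -0.260764.
D < 0, so the roots are the complex-conjugate pair z = (-b +/- i sqrt(-D)) / (2a) = 1.8942 +/- 2.4551i.
For a conjugate pair |z|^2 = z * conj(z) = (product of roots) = c/a = 1/(0.104) = 9.615385, so |z| = sqrt(9.615385) = 3.1009 for both roots.
Moduli of all roots: 3.1009, 3.1009.
All moduli strictly greater than 1? Yes.
Verdict: Invertible.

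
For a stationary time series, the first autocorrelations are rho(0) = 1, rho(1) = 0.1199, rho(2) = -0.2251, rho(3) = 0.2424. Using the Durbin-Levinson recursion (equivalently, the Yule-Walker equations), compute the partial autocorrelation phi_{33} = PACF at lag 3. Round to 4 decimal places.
\phi_{33} = 0.3289

The PACF at lag k is phi_{kk}, the last component of the solution
to the Yule-Walker system G_k phi = r_k where
  (G_k)_{ij} = rho(|i - j|), (r_k)_i = rho(i), i,j = 1..k.
Equivalently, Durbin-Levinson gives phi_{kk} iteratively:
  phi_{11} = rho(1)
  phi_{kk} = [rho(k) - sum_{j=1..k-1} phi_{k-1,j} rho(k-j)]
            / [1 - sum_{j=1..k-1} phi_{k-1,j} rho(j)],
  phi_{k,j} = phi_{k-1,j} - phi_{kk} phi_{k-1,k-j},  j = 1..k-1.
Step k = 1:
  phi_11 = rho(1) = 0.1199.
Step k = 2:
  phi_22 = [rho(2) - phi_11 rho(1)] / [1 - phi_11 rho(1)] = [-0.2251 - (0.1199)(0.1199)] / [1 - (0.1199)(0.1199)]
         = -0.23947601 / 0.98562399 = -0.242969.
  Update: phi_21 = phi_11 - phi_22 phi_11 = 0.1199 - (-0.242969)(0.1199) = 0.149032.
Step k = 3:
  phi_33 = [rho(3) - phi_21 rho(2) - phi_22 rho(1)] / [1 - phi_21 rho(1) - phi_22 rho(2)]
    numerator   = 0.2424 - (0.149032)(-0.2251) - (-0.242969)(0.1199) = 0.30507907
    denominator = 1 - (0.149032)(0.1199) - (-0.242969)(-0.2251) = 0.92743876
  phi_33 = 0.30507907 / 0.92743876 = 0.3289.
Therefore phi_{33} = 0.3289.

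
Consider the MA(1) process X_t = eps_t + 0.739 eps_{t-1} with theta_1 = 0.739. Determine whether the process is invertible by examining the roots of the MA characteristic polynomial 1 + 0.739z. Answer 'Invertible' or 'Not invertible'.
\text{Invertible}

The MA(q) characteristic polynomial is P(z) = 1 + 0.739z.
Invertibility requires all roots to lie outside the unit circle, i.e. |z| > 1 for every root.
This is linear in z: 1 + (0.739) z = 0  =>  z = -1/(0.739) = -1.35318,  |z| = 1.35318.
Moduli of all roots: 1.3532.
All moduli strictly greater than 1? Yes.
Verdict: Invertible.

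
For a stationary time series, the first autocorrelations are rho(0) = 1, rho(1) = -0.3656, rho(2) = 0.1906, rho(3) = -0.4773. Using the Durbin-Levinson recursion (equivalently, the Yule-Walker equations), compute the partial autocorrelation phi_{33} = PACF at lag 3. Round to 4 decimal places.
\phi_{33} = -0.4500

The PACF at lag k is phi_{kk}, the last component of the solution
to the Yule-Walker system G_k phi = r_k where
  (G_k)_{ij} = rho(|i - j|), (r_k)_i = rho(i), i,j = 1..k.
Equivalently, Durbin-Levinson gives phi_{kk} iteratively:
  phi_{11} = rho(1)
  phi_{kk} = [rho(k) - sum_{j=1..k-1} phi_{k-1,j} rho(k-j)]
            / [1 - sum_{j=1..k-1} phi_{k-1,j} rho(j)],
  phi_{k,j} = phi_{k-1,j} - phi_{kk} phi_{k-1,k-j},  j = 1..k-1.
Step k = 1:
  phi_11 = rho(1) = -0.3656.
Step k = 2:
  phi_22 = [rho(2) - phi_11 rho(1)] / [1 - phi_11 rho(1)] = [0.1906 - (-0.3656)(-0.3656)] / [1 - (-0.3656)(-0.3656)]
         = 0.05693664 / 0.86633664 = 0.065721.
  Update: phi_21 = phi_11 - phi_22 phi_11 = -0.3656 - (0.065721)(-0.3656) = -0.341572.
Step k = 3:
  phi_33 = [rho(3) - phi_21 rho(2) - phi_22 rho(1)] / [1 - phi_21 rho(1) - phi_22 rho(2)]
    numerator   = -0.4773 - (-0.341572)(0.1906) - (0.065721)(-0.3656) = -0.38816866
    denominator = 1 - (-0.341572)(-0.3656) - (0.065721)(0.1906) = 0.8625947
  phi_33 = -0.38816866 / 0.8625947 = -0.45.
Therefore phi_{33} = -0.4500.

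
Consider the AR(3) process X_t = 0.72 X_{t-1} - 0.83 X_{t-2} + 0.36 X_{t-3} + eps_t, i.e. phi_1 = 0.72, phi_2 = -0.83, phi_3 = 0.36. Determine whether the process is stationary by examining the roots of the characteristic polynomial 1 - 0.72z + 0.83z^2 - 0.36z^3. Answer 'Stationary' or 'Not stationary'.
\text{Stationary}

The AR(p) characteristic polynomial is P(z) = 1 - 0.72z + 0.83z^2 - 0.36z^3.
Stationarity requires all roots to lie outside the unit circle, i.e. |z| > 1 for every root.
Degree 3: look for a simple real root z0 first, then factor out (1 - z/z0) and solve the remaining quadratic.
Testing z0 = 2: P(2) = 1 + (-0.72)(2) + (0.83)(2)^2 + (-0.36)(2)^3
  = 1 + (-1.44) + (3.32) + (-2.88) = 0.  So z_0 = 2 is a root, |z_0| = 2.
Divide out the factor (1 - 0.5 z) = (1 - z/z0) (since 1/z0 = 0.5):
  P(z) = (1 - 0.5 z)(1 + (-0.22) z + (0.72) z^2)
  [check: z-coef -0.22 - (0.5) = -0.72; z^2-coef 0.72 - (0.5)(-0.22) = 0.83; z^3-coef -(0.5)(0.72) = -0.36.]
Remaining roots from the quadratic factor 1 + (-0.22) z + (0.72) z^2:
  Set 1 + (-0.22) z + (0.72) z^2 = 0, i.e. a z^2 + b z + c = 0 with a = 0.72, b = -0.22, c = 1.
  Discriminant D = b^2 - 4ac = (-0.22)^2 - 4*(0.72)*1 = 0.0484 - (2.88) = -2.8316.
  D < 0, so the roots are the complex-conjugate pair z = (-b +/- i sqrt(-D)) / (2a) = 0.1528 +/- 1.1686i.
  For a conjugate pair |z|^2 = z * conj(z) = (product of roots) = c/a = 1/(0.72) = 1.388889, so |z| = sqrt(1.388889) = 1.1785 for both roots.
Moduli of all roots: 2.0000, 1.1785, 1.1785.
All moduli strictly greater than 1? Yes.
Verdict: Stationary.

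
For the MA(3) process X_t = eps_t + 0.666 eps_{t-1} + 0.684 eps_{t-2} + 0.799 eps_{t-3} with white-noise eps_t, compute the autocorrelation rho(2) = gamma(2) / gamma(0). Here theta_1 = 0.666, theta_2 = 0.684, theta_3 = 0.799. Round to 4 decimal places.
\rho(2) = 0.4770

For an MA(q) process with theta_0 = 1, the autocovariance is
  gamma(k) = sigma^2 * sum_{i=0..q-k} theta_i * theta_{i+k},
and rho(k) = gamma(k) / gamma(0). Sigma^2 cancels.
  numerator   = (1)*(0.684) + (0.666)*(0.799) = 1.216134.
  denominator = (1)^2 + (0.666)^2 + (0.684)^2 + (0.799)^2 = 2.549813.
  rho(2) = 1.216134 / 2.549813 = 0.4770.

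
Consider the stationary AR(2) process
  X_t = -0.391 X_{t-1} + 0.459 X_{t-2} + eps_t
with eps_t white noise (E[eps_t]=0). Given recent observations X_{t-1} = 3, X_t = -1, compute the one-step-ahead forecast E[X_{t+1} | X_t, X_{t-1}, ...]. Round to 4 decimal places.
E[X_{t+1} \mid \mathcal F_t] = 1.7680

For an AR(p) model X_t = c + sum_i phi_i X_{t-i} + eps_t, the
one-step-ahead conditional mean is
  E[X_{t+1} | X_t, ...] = c + sum_i phi_i X_{t+1-i}.
Substitute known values:
  E[X_{t+1} | ...] = (-0.391) * (-1) + (0.459) * (3)
                   = 1.7680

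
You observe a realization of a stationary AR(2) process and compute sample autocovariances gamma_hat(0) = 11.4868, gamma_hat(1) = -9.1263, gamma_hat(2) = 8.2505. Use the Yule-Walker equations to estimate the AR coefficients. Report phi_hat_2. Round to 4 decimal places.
\hat\phi_{2} = 0.2360

The Yule-Walker equations for an AR(p) process read, in matrix form,
  Gamma_p phi = r_p,   with   (Gamma_p)_{ij} = gamma(|i - j|),
                       (r_p)_i = gamma(i),   i,j = 1..p.
Substitute the sample gammas (Toeplitz matrix and right-hand side of size 2):
  Gamma_p = [[11.4868, -9.1263], [-9.1263, 11.4868]]
  r_p     = [-9.1263, 8.2505]
Written out:
  11.4868 phi_1 - 9.1263 phi_2 = -9.1263
  -9.1263 phi_1 + 11.4868 phi_2 = 8.2505
Solve by Cramer's rule:
  det = gamma(0)^2 - gamma(1)^2 = (11.4868)^2 - (-9.1263)^2 = 131.94657424 - 83.28935169 = 48.65722255
  phi_hat_1 = [gamma(1) gamma(0) - gamma(1) gamma(2)] / det = [(-9.1263)(11.4868) - (-9.1263)(8.2505)] / 48.65722255 = -29.53544469 / 48.65722255 = -0.607
  phi_hat_2 = [gamma(0) gamma(2) - gamma(1)^2] / det = [(11.4868)(8.2505) - (-9.1263)^2] / 48.65722255 = 11.48249171 / 48.65722255 = 0.236
So phi_hat = [-0.6070, 0.2360].
Therefore phi_hat_2 = 0.2360.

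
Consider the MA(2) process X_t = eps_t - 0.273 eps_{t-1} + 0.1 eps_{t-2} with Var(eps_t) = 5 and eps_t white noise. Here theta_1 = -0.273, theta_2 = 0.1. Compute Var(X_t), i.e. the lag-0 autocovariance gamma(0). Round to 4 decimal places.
\gamma(0) = 5.4226

For an MA(q) process X_t = eps_t + sum_i theta_i eps_{t-i} with
Var(eps_t) = sigma^2, the variance is
  gamma(0) = sigma^2 * (1 + sum_i theta_i^2).
  sum_i theta_i^2 = (-0.273)^2 + (0.1)^2 = 0.074529 + 0.01 = 0.084529.
  gamma(0) = 5 * (1 + 0.084529) = 5 * 1.084529 = 5.422645, which rounds to 5.4226.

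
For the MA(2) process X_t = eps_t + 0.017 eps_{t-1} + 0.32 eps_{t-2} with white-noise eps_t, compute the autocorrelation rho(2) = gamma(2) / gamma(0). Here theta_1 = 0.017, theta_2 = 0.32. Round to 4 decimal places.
\rho(2) = 0.2902

For an MA(q) process with theta_0 = 1, the autocovariance is
  gamma(k) = sigma^2 * sum_{i=0..q-k} theta_i * theta_{i+k},
and rho(k) = gamma(k) / gamma(0). Sigma^2 cancels.
  numerator   = (1)*(0.32) = 0.32.
  denominator = (1)^2 + (0.017)^2 + (0.32)^2 = 1.102689.
  rho(2) = 0.32 / 1.102689 = 0.2902.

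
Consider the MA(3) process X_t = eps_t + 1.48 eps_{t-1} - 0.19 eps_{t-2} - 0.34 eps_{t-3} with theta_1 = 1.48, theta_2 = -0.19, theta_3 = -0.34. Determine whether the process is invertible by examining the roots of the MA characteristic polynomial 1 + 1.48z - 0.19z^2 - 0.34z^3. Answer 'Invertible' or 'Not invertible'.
\text{Not invertible}

The MA(q) characteristic polynomial is P(z) = 1 + 1.48z - 0.19z^2 - 0.34z^3.
Invertibility requires all roots to lie outside the unit circle, i.e. |z| > 1 for every root.
Degree 3: look for a simple real root z0 first, then factor out (1 - z/z0) and solve the remaining quadratic.
Testing z0 = -2: P(-2) = 1 + (1.48)(-2) + (-0.19)(-2)^2 + (-0.34)(-2)^3
  = 1 + (-2.96) + (-0.76) + (2.72) = 0.  So z_0 = -2 is a root, |z_0| = 2.
Divide out the factor (1 + 0.5 z) = (1 - z/z0) (since 1/z0 = -0.5):
  P(z) = (1 + 0.5 z)(1 + (0.98) z + (-0.68) z^2)
  [check: z-coef 0.98 - (-0.5) = 1.48; z^2-coef -0.68 - (-0.5)(0.98) = -0.19; z^3-coef -(-0.5)(-0.68) = -0.34.]
Remaining roots from the quadratic factor 1 + (0.98) z + (-0.68) z^2:
  Set 1 + (0.98) z + (-0.68) z^2 = 0, i.e. a z^2 + b z + c = 0 with a = -0.68, b = 0.98, c = 1.
  Discriminant D = b^2 - 4ac = (0.98)^2 - 4*(-0.68)*1 = 0.9604 - (-2.72) = 3.6804.
  D >= 0, so the roots are real: z = (-b +/- sqrt(D)) / (2a) = (-0.98 +/- 1.918437) / (-1.36).
    z_1 = (-0.98 + 1.918437) / (-1.36) = -0.69,   |z_1| = 0.69.
    z_2 = (-0.98 - 1.918437) / (-1.36) = 2.1312,   |z_2| = 2.1312.
Moduli of all roots: 2.0000, 0.6900, 2.1312.
All moduli strictly greater than 1? No.
Verdict: Not invertible.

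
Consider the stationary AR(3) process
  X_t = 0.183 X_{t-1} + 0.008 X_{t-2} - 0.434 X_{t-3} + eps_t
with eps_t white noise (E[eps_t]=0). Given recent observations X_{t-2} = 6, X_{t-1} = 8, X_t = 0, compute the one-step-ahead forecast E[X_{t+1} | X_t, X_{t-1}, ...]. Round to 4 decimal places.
E[X_{t+1} \mid \mathcal F_t] = -2.5400

For an AR(p) model X_t = c + sum_i phi_i X_{t-i} + eps_t, the
one-step-ahead conditional mean is
  E[X_{t+1} | X_t, ...] = c + sum_i phi_i X_{t+1-i}.
Substitute known values:
  E[X_{t+1} | ...] = (0.183) * (0) + (0.008) * (8) + (-0.434) * (6)
                   = -2.5400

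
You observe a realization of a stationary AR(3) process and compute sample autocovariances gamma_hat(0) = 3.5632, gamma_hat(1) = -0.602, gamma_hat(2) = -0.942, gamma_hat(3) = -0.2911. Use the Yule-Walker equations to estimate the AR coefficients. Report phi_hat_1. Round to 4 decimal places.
\hat\phi_{1} = -0.2850

The Yule-Walker equations for an AR(p) process read, in matrix form,
  Gamma_p phi = r_p,   with   (Gamma_p)_{ij} = gamma(|i - j|),
                       (r_p)_i = gamma(i),   i,j = 1..p.
Substitute the sample gammas (Toeplitz matrix and right-hand side of size 3):
  Gamma_p = [[3.5632, -0.602, -0.942], [-0.602, 3.5632, -0.602], [-0.942, -0.602, 3.5632]]
  r_p     = [-0.602, -0.942, -0.2911]
Written out (R1..R3):
  (R1) 3.5632 phi_1 - 0.602 phi_2 - 0.942 phi_3 = -0.602
  (R2) -0.602 phi_1 + 3.5632 phi_2 - 0.602 phi_3 = -0.942
  (R3) -0.942 phi_1 - 0.602 phi_2 + 3.5632 phi_3 = -0.2911
Gaussian elimination:
  R2 <- R2 - (-0.602/3.5632) R1 = R2 - (-0.168949) R1:  3.461493 phi_2 - 0.76115 phi_3 = -1.043707
  R3 <- R3 - (-0.942/3.5632) R1 = R3 - (-0.264369) R1:  -0.76115 phi_2 + 3.314164 phi_3 = -0.45025
  R3 <- R3 - (-0.76115/3.461493) R2 = R3 - (-0.219891) R2:  3.146794 phi_3 = -0.679752
Back-substitution:
  phi_hat_3 = -0.679752 / 3.146794 = -0.216014
  phi_hat_2 = (-1.043707 - (-0.76115)(-0.216014)) / 3.461493 = -0.349019
  phi_hat_1 = (-0.602 - (-0.602)(-0.349019) - (-0.942)(-0.216014)) / 3.5632 = -0.285023
So phi_hat = [-0.2850, -0.3490, -0.2160].
Therefore phi_hat_1 = -0.2850.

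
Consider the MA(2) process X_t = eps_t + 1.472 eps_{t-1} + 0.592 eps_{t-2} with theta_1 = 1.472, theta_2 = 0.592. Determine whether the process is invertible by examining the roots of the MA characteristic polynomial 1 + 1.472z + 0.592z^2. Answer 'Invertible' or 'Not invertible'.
\text{Invertible}

The MA(q) characteristic polynomial is P(z) = 1 + 1.472z + 0.592z^2.
Invertibility requires all roots to lie outside the unit circle, i.e. |z| > 1 for every root.
Set 1 + (1.472) z + (0.592) z^2 = 0, i.e. a z^2 + b z + c = 0 with a = 0.592, b = 1.472, c = 1.
Discriminant D = b^2 - 4ac = (1.472)^2 - 4*(0.592)*1 = 2.166784 - (2.368) = -0.201216.
D < 0, so the roots are the complex-conjugate pair z = (-b +/- i sqrt(-D)) / (2a) = -1.2432 +/- 0.3789i.
For a conjugate pair |z|^2 = z * conj(z) = (product of roots) = c/a = 1/(0.592) = 1.689189, so |z| = sqrt(1.689189) = 1.2997 for both roots.
Moduli of all roots: 1.2997, 1.2997.
All moduli strictly greater than 1? Yes.
Verdict: Invertible.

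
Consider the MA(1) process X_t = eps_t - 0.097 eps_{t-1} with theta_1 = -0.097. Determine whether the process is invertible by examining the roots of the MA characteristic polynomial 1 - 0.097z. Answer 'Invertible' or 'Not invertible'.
\text{Invertible}

The MA(q) characteristic polynomial is P(z) = 1 - 0.097z.
Invertibility requires all roots to lie outside the unit circle, i.e. |z| > 1 for every root.
This is linear in z: 1 + (-0.097) z = 0  =>  z = -1/(-0.097) = 10.309278,  |z| = 10.309278.
Moduli of all roots: 10.3093.
All moduli strictly greater than 1? Yes.
Verdict: Invertible.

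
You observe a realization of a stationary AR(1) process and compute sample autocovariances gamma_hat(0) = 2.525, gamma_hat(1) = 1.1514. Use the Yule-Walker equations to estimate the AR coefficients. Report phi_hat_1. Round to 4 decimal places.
\hat\phi_{1} = 0.4560

The Yule-Walker equations for an AR(p) process read, in matrix form,
  Gamma_p phi = r_p,   with   (Gamma_p)_{ij} = gamma(|i - j|),
                       (r_p)_i = gamma(i),   i,j = 1..p.
Substitute the sample gammas (Toeplitz matrix and right-hand side of size 1):
  Gamma_p = [[2.525]]
  r_p     = [1.1514]
With p = 1 this is the single equation gamma(0) phi_1 = gamma(1):
  phi_hat_1 = gamma(1) / gamma(0) = 1.1514 / 2.525 = 0.4560.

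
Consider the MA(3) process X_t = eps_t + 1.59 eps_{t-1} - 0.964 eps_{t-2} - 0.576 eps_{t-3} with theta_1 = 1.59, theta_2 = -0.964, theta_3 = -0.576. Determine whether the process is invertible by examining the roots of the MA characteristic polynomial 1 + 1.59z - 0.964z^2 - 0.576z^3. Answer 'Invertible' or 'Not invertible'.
\text{Not invertible}

The MA(q) characteristic polynomial is P(z) = 1 + 1.59z - 0.964z^2 - 0.576z^3.
Invertibility requires all roots to lie outside the unit circle, i.e. |z| > 1 for every root.
Degree 3: look for a simple real root z0 first, then factor out (1 - z/z0) and solve the remaining quadratic.
Testing z0 = -2.5: P(-2.5) = 1 + (1.59)(-2.5) + (-0.964)(-2.5)^2 + (-0.576)(-2.5)^3
  = 1 + (-3.975) + (-6.025) + (9) = 0.  So z_0 = -2.5 is a root, |z_0| = 2.5.
Divide out the factor (1 + 0.4 z) = (1 - z/z0) (since 1/z0 = -0.4):
  P(z) = (1 + 0.4 z)(1 + (1.19) z + (-1.44) z^2)
  [check: z-coef 1.19 - (-0.4) = 1.59; z^2-coef -1.44 - (-0.4)(1.19) = -0.964; z^3-coef -(-0.4)(-1.44) = -0.576.]
Remaining roots from the quadratic factor 1 + (1.19) z + (-1.44) z^2:
  Set 1 + (1.19) z + (-1.44) z^2 = 0, i.e. a z^2 + b z + c = 0 with a = -1.44, b = 1.19, c = 1.
  Discriminant D = b^2 - 4ac = (1.19)^2 - 4*(-1.44)*1 = 1.4161 - (-5.76) = 7.1761.
  D >= 0, so the roots are real: z = (-b +/- sqrt(D)) / (2a) = (-1.19 +/- 2.678824) / (-2.88).
    z_1 = (-1.19 + 2.678824) / (-2.88) = -0.517,   |z_1| = 0.517.
    z_2 = (-1.19 - 2.678824) / (-2.88) = 1.3433,   |z_2| = 1.3433.
Moduli of all roots: 2.5000, 0.5170, 1.3433.
All moduli strictly greater than 1? No.
Verdict: Not invertible.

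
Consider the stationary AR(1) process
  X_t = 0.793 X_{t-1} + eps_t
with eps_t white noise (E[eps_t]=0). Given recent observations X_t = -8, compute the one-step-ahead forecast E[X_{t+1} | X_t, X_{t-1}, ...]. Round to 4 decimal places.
E[X_{t+1} \mid \mathcal F_t] = -6.3440

For an AR(p) model X_t = c + sum_i phi_i X_{t-i} + eps_t, the
one-step-ahead conditional mean is
  E[X_{t+1} | X_t, ...] = c + sum_i phi_i X_{t+1-i}.
Substitute known values:
  E[X_{t+1} | ...] = (0.793) * (-8)
                   = -6.3440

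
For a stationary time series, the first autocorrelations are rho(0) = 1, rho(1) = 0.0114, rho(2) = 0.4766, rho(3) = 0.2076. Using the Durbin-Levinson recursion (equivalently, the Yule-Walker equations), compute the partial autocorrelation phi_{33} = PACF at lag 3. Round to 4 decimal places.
\phi_{33} = 0.2579

The PACF at lag k is phi_{kk}, the last component of the solution
to the Yule-Walker system G_k phi = r_k where
  (G_k)_{ij} = rho(|i - j|), (r_k)_i = rho(i), i,j = 1..k.
Equivalently, Durbin-Levinson gives phi_{kk} iteratively:
  phi_{11} = rho(1)
  phi_{kk} = [rho(k) - sum_{j=1..k-1} phi_{k-1,j} rho(k-j)]
            / [1 - sum_{j=1..k-1} phi_{k-1,j} rho(j)],
  phi_{k,j} = phi_{k-1,j} - phi_{kk} phi_{k-1,k-j},  j = 1..k-1.
Step k = 1:
  phi_11 = rho(1) = 0.0114.
Step k = 2:
  phi_22 = [rho(2) - phi_11 rho(1)] / [1 - phi_11 rho(1)] = [0.4766 - (0.0114)(0.0114)] / [1 - (0.0114)(0.0114)]
         = 0.47647004 / 0.99987004 = 0.476532.
  Update: phi_21 = phi_11 - phi_22 phi_11 = 0.0114 - (0.476532)(0.0114) = 0.005968.
Step k = 3:
  phi_33 = [rho(3) - phi_21 rho(2) - phi_22 rho(1)] / [1 - phi_21 rho(1) - phi_22 rho(2)]
    numerator   = 0.2076 - (0.005968)(0.4766) - (0.476532)(0.0114) = 0.19932341
    denominator = 1 - (0.005968)(0.0114) - (0.476532)(0.4766) = 0.77281683
  phi_33 = 0.19932341 / 0.77281683 = 0.2579.
Therefore phi_{33} = 0.2579.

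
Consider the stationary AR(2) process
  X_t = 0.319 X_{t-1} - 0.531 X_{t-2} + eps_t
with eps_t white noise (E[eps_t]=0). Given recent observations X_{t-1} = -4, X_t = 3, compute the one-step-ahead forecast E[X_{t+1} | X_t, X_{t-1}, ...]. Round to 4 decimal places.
E[X_{t+1} \mid \mathcal F_t] = 3.0810

For an AR(p) model X_t = c + sum_i phi_i X_{t-i} + eps_t, the
one-step-ahead conditional mean is
  E[X_{t+1} | X_t, ...] = c + sum_i phi_i X_{t+1-i}.
Substitute known values:
  E[X_{t+1} | ...] = (0.319) * (3) + (-0.531) * (-4)
                   = 3.0810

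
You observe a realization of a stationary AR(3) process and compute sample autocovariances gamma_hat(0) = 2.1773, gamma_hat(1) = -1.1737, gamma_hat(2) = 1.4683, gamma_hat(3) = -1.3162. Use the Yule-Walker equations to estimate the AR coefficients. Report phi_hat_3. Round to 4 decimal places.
\hat\phi_{3} = -0.2910

The Yule-Walker equations for an AR(p) process read, in matrix form,
  Gamma_p phi = r_p,   with   (Gamma_p)_{ij} = gamma(|i - j|),
                       (r_p)_i = gamma(i),   i,j = 1..p.
Substitute the sample gammas (Toeplitz matrix and right-hand side of size 3):
  Gamma_p = [[2.1773, -1.1737, 1.4683], [-1.1737, 2.1773, -1.1737], [1.4683, -1.1737, 2.1773]]
  r_p     = [-1.1737, 1.4683, -1.3162]
Written out (R1..R3):
  (R1) 2.1773 phi_1 - 1.1737 phi_2 + 1.4683 phi_3 = -1.1737
  (R2) -1.1737 phi_1 + 2.1773 phi_2 - 1.1737 phi_3 = 1.4683
  (R3) 1.4683 phi_1 - 1.1737 phi_2 + 2.1773 phi_3 = -1.3162
Gaussian elimination:
  R2 <- R2 - (-1.1737/2.1773) R1 = R2 - (-0.539062) R1:  1.544603 phi_2 - 0.382195 phi_3 = 0.835603
  R3 <- R3 - (1.4683/2.1773) R1 = R3 - (0.674367) R1:  -0.382195 phi_2 + 1.187126 phi_3 = -0.524695
  R3 <- R3 - (-0.382195/1.544603) R2 = R3 - (-0.247439) R2:  1.092556 phi_3 = -0.317934
Back-substitution:
  phi_hat_3 = -0.317934 / 1.092556 = -0.291
  phi_hat_2 = (0.835603 - (-0.382195)(-0.291)) / 1.544603 = 0.468977
  phi_hat_1 = (-1.1737 - (-1.1737)(0.468977) - (1.4683)(-0.291)) / 2.1773 = -0.090013
So phi_hat = [-0.0900, 0.4690, -0.2910].
Therefore phi_hat_3 = -0.2910.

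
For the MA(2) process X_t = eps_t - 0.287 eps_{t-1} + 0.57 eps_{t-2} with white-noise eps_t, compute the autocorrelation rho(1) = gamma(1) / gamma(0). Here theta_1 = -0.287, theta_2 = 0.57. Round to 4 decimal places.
\rho(1) = -0.3202

For an MA(q) process with theta_0 = 1, the autocovariance is
  gamma(k) = sigma^2 * sum_{i=0..q-k} theta_i * theta_{i+k},
and rho(k) = gamma(k) / gamma(0). Sigma^2 cancels.
  numerator   = (1)*(-0.287) + (-0.287)*(0.57) = -0.45059.
  denominator = (1)^2 + (-0.287)^2 + (0.57)^2 = 1.407269.
  rho(1) = -0.45059 / 1.407269 = -0.3202.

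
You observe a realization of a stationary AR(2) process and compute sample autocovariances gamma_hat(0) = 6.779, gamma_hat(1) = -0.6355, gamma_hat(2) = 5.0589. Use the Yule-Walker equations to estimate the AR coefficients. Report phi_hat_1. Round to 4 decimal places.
\hat\phi_{1} = -0.0240

The Yule-Walker equations for an AR(p) process read, in matrix form,
  Gamma_p phi = r_p,   with   (Gamma_p)_{ij} = gamma(|i - j|),
                       (r_p)_i = gamma(i),   i,j = 1..p.
Substitute the sample gammas (Toeplitz matrix and right-hand side of size 2):
  Gamma_p = [[6.779, -0.6355], [-0.6355, 6.779]]
  r_p     = [-0.6355, 5.0589]
Written out:
  6.779 phi_1 - 0.6355 phi_2 = -0.6355
  -0.6355 phi_1 + 6.779 phi_2 = 5.0589
Solve by Cramer's rule:
  det = gamma(0)^2 - gamma(1)^2 = (6.779)^2 - (-0.6355)^2 = 45.954841 - 0.40386025 = 45.55098075
  phi_hat_1 = [gamma(1) gamma(0) - gamma(1) gamma(2)] / det = [(-0.6355)(6.779) - (-0.6355)(5.0589)] / 45.55098075 = -1.09312355 / 45.55098075 = -0.024
  phi_hat_2 = [gamma(0) gamma(2) - gamma(1)^2] / det = [(6.779)(5.0589) - (-0.6355)^2] / 45.55098075 = 33.89042285 / 45.55098075 = 0.744
So phi_hat = [-0.0240, 0.7440].
Therefore phi_hat_1 = -0.0240.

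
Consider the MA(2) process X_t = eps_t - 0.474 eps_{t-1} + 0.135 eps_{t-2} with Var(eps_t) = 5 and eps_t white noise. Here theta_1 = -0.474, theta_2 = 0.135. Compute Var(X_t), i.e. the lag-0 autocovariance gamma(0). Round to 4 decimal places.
\gamma(0) = 6.2145

For an MA(q) process X_t = eps_t + sum_i theta_i eps_{t-i} with
Var(eps_t) = sigma^2, the variance is
  gamma(0) = sigma^2 * (1 + sum_i theta_i^2).
  sum_i theta_i^2 = (-0.474)^2 + (0.135)^2 = 0.224676 + 0.018225 = 0.242901.
  gamma(0) = 5 * (1 + 0.242901) = 5 * 1.242901 = 6.214505, which rounds to 6.2145.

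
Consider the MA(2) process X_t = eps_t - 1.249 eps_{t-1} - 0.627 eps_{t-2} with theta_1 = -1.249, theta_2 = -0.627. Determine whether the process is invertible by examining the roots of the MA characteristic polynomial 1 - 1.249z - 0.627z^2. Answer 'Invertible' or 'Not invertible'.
\text{Not invertible}

The MA(q) characteristic polynomial is P(z) = 1 - 1.249z - 0.627z^2.
Invertibility requires all roots to lie outside the unit circle, i.e. |z| > 1 for every root.
Set 1 + (-1.249) z + (-0.627) z^2 = 0, i.e. a z^2 + b z + c = 0 with a = -0.627, b = -1.249, c = 1.
Discriminant D = b^2 - 4ac = (-1.249)^2 - 4*(-0.627)*1 = 1.560001 - (-2.508) = 4.068001.
D >= 0, so the roots are real: z = (-b +/- sqrt(D)) / (2a) = (1.249 +/- 2.016929) / (-1.254).
  z_1 = (1.249 + 2.016929) / (-1.254) = -2.6044,   |z_1| = 2.6044.
  z_2 = (1.249 - 2.016929) / (-1.254) = 0.6124,   |z_2| = 0.6124.
Moduli of all roots: 2.6044, 0.6124.
All moduli strictly greater than 1? No.
Verdict: Not invertible.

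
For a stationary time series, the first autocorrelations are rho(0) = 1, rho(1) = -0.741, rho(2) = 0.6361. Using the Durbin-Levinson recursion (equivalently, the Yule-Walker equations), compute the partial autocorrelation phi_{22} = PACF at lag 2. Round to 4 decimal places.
\phi_{22} = 0.1930

The PACF at lag k is phi_{kk}, the last component of the solution
to the Yule-Walker system G_k phi = r_k where
  (G_k)_{ij} = rho(|i - j|), (r_k)_i = rho(i), i,j = 1..k.
Equivalently, Durbin-Levinson gives phi_{kk} iteratively:
  phi_{11} = rho(1)
  phi_{kk} = [rho(k) - sum_{j=1..k-1} phi_{k-1,j} rho(k-j)]
            / [1 - sum_{j=1..k-1} phi_{k-1,j} rho(j)],
  phi_{k,j} = phi_{k-1,j} - phi_{kk} phi_{k-1,k-j},  j = 1..k-1.
Step k = 1:
  phi_11 = rho(1) = -0.741.
Step k = 2:
  phi_22 = [rho(2) - phi_11 rho(1)] / [1 - phi_11 rho(1)] = [0.6361 - (-0.741)(-0.741)] / [1 - (-0.741)(-0.741)]
         = 0.087019 / 0.450919 = 0.193.
Therefore phi_{22} = 0.1930.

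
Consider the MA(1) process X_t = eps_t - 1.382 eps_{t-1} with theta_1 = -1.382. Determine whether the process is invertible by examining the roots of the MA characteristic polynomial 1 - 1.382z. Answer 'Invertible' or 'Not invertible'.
\text{Not invertible}

The MA(q) characteristic polynomial is P(z) = 1 - 1.382z.
Invertibility requires all roots to lie outside the unit circle, i.e. |z| > 1 for every root.
This is linear in z: 1 + (-1.382) z = 0  =>  z = -1/(-1.382) = 0.723589,  |z| = 0.723589.
Moduli of all roots: 0.7236.
All moduli strictly greater than 1? No.
Verdict: Not invertible.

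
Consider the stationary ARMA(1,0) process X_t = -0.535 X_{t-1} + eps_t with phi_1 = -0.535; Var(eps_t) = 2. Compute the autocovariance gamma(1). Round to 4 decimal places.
\gamma(1) = -1.4991

Multiply the model equation by X_{t-k} and take expectations. With theta_0 = psi_0 = 1 and psi_j the MA(infinity) weights, this gives
  gamma(k) - sum_i phi_i gamma(k-i) = c_k,
  c_k = sigma^2 * sum_{j=k..q} theta_j psi_{j-k}   (c_k = 0 for k > q),
using gamma(-m) = gamma(m).
Pure AR (q = 0): c_0 = sigma^2 = 2, c_k = 0 for k >= 1.
Equations for k = 0 and k = 1 (AR order 1):
  gamma(0) = phi_1 gamma(1) + c_0
  gamma(1) = phi_1 gamma(0) + c_1
Substituting the second into the first: gamma(0) (1 - phi_1^2) = c_0 + phi_1 c_1, so
  gamma(0) = c_0 / (1 - phi_1^2) = 2 / (1 - (-0.535)^2) = 2 / 0.713775 = 2.802003.
  gamma(1) = phi_1 gamma(0) = (-0.535)(2.802003) = -1.499072.
Therefore gamma(1) = -1.4991 (to 4 decimal places).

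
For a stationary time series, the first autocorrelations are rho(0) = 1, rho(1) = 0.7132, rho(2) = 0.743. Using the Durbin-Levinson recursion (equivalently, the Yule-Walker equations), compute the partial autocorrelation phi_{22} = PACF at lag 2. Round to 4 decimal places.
\phi_{22} = 0.4769

The PACF at lag k is phi_{kk}, the last component of the solution
to the Yule-Walker system G_k phi = r_k where
  (G_k)_{ij} = rho(|i - j|), (r_k)_i = rho(i), i,j = 1..k.
Equivalently, Durbin-Levinson gives phi_{kk} iteratively:
  phi_{11} = rho(1)
  phi_{kk} = [rho(k) - sum_{j=1..k-1} phi_{k-1,j} rho(k-j)]
            / [1 - sum_{j=1..k-1} phi_{k-1,j} rho(j)],
  phi_{k,j} = phi_{k-1,j} - phi_{kk} phi_{k-1,k-j},  j = 1..k-1.
Step k = 1:
  phi_11 = rho(1) = 0.7132.
Step k = 2:
  phi_22 = [rho(2) - phi_11 rho(1)] / [1 - phi_11 rho(1)] = [0.743 - (0.7132)(0.7132)] / [1 - (0.7132)(0.7132)]
         = 0.23434576 / 0.49134576 = 0.4769.
Therefore phi_{22} = 0.4769.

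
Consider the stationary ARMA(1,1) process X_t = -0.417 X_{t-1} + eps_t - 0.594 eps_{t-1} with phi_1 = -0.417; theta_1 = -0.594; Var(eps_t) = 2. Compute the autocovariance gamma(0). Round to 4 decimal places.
\gamma(0) = 4.4745

Multiply the model equation by X_{t-k} and take expectations. With theta_0 = psi_0 = 1 and psi_j the MA(infinity) weights, this gives
  gamma(k) - sum_i phi_i gamma(k-i) = c_k,
  c_k = sigma^2 * sum_{j=k..q} theta_j psi_{j-k}   (c_k = 0 for k > q),
using gamma(-m) = gamma(m).
psi-weights needed (psi_j = theta_j + sum_i phi_i psi_{j-i}):
  psi_1 = theta_1 + phi_1 = -0.594 + (-0.417) = -1.011
Right-hand sides:
  c_0 = sigma^2 (1 + theta_1 psi_1) = 2 * (1 + (-0.594)(-1.011)) = 2 * 1.600534 = 3.201068
  c_1 = sigma^2 theta_1 = 2 * (-0.594) = -1.188
  c_2 = 0
Equations for k = 0 and k = 1 (AR order 1):
  gamma(0) = phi_1 gamma(1) + c_0
  gamma(1) = phi_1 gamma(0) + c_1
Substituting the second into the first: gamma(0) (1 - phi_1^2) = c_0 + phi_1 c_1, so
  gamma(0) = (c_0 + phi_1 c_1) / (1 - phi_1^2) = (3.201068 + (-0.417)(-1.188)) / (1 - (-0.417)^2) = 3.696464 / 0.826111 = 4.474537.
Therefore gamma(0) = 4.4745 (to 4 decimal places).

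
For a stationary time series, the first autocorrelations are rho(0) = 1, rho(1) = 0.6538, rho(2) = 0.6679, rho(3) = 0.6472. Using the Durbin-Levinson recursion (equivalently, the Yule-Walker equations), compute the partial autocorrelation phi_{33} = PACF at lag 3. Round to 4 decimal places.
\phi_{33} = 0.2531

The PACF at lag k is phi_{kk}, the last component of the solution
to the Yule-Walker system G_k phi = r_k where
  (G_k)_{ij} = rho(|i - j|), (r_k)_i = rho(i), i,j = 1..k.
Equivalently, Durbin-Levinson gives phi_{kk} iteratively:
  phi_{11} = rho(1)
  phi_{kk} = [rho(k) - sum_{j=1..k-1} phi_{k-1,j} rho(k-j)]
            / [1 - sum_{j=1..k-1} phi_{k-1,j} rho(j)],
  phi_{k,j} = phi_{k-1,j} - phi_{kk} phi_{k-1,k-j},  j = 1..k-1.
Step k = 1:
  phi_11 = rho(1) = 0.6538.
Step k = 2:
  phi_22 = [rho(2) - phi_11 rho(1)] / [1 - phi_11 rho(1)] = [0.6679 - (0.6538)(0.6538)] / [1 - (0.6538)(0.6538)]
         = 0.24044556 / 0.57254556 = 0.419959.
  Update: phi_21 = phi_11 - phi_22 phi_11 = 0.6538 - (0.419959)(0.6538) = 0.379231.
Step k = 3:
  phi_33 = [rho(3) - phi_21 rho(2) - phi_22 rho(1)] / [1 - phi_21 rho(1) - phi_22 rho(2)]
    numerator   = 0.6472 - (0.379231)(0.6679) - (0.419959)(0.6538) = 0.11934259
    denominator = 1 - (0.379231)(0.6538) - (0.419959)(0.6679) = 0.47156833
  phi_33 = 0.11934259 / 0.47156833 = 0.2531.
Therefore phi_{33} = 0.2531.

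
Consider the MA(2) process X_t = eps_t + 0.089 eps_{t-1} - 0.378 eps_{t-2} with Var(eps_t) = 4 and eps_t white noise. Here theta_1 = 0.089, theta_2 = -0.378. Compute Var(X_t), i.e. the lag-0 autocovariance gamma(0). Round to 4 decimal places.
\gamma(0) = 4.6032

For an MA(q) process X_t = eps_t + sum_i theta_i eps_{t-i} with
Var(eps_t) = sigma^2, the variance is
  gamma(0) = sigma^2 * (1 + sum_i theta_i^2).
  sum_i theta_i^2 = (0.089)^2 + (-0.378)^2 = 0.007921 + 0.142884 = 0.150805.
  gamma(0) = 4 * (1 + 0.150805) = 4 * 1.150805 = 4.60322, which rounds to 4.6032.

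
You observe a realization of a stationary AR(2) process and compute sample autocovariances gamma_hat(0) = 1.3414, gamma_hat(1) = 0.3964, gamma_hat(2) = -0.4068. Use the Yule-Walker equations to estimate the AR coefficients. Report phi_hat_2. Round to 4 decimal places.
\hat\phi_{2} = -0.4280

The Yule-Walker equations for an AR(p) process read, in matrix form,
  Gamma_p phi = r_p,   with   (Gamma_p)_{ij} = gamma(|i - j|),
                       (r_p)_i = gamma(i),   i,j = 1..p.
Substitute the sample gammas (Toeplitz matrix and right-hand side of size 2):
  Gamma_p = [[1.3414, 0.3964], [0.3964, 1.3414]]
  r_p     = [0.3964, -0.4068]
Written out:
  1.3414 phi_1 + 0.3964 phi_2 = 0.3964
  0.3964 phi_1 + 1.3414 phi_2 = -0.4068
Solve by Cramer's rule:
  det = gamma(0)^2 - gamma(1)^2 = (1.3414)^2 - (0.3964)^2 = 1.79935396 - 0.15713296 = 1.642221
  phi_hat_1 = [gamma(1) gamma(0) - gamma(1) gamma(2)] / det = [(0.3964)(1.3414) - (0.3964)(-0.4068)] / 1.642221 = 0.69298648 / 1.642221 = 0.422
  phi_hat_2 = [gamma(0) gamma(2) - gamma(1)^2] / det = [(1.3414)(-0.4068) - (0.3964)^2] / 1.642221 = -0.70281448 / 1.642221 = -0.428
So phi_hat = [0.4220, -0.4280].
Therefore phi_hat_2 = -0.4280.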